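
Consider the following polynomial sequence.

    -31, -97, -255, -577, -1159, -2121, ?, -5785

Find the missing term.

-3607

Using the first 6 terms:
D1: -66, -158, -322, -582, -962
D2: -92, -164, -260, -380
D3: -72, -96, -120
D4: -24, -24
Constant fourth difference = -24.
Extend forward: -120 − 24 = -144;  -380 − 144 = -524;  -962 − 524 = -1486;  -2121 − 1486 = -3607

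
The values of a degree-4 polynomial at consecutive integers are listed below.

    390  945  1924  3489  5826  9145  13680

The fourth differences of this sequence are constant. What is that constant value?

24

Δ: 555, 979, 1565, 2337, 3319, 4535
Δ²: 424, 586, 772, 982, 1216
Δ³: 162, 186, 210, 234
Δ⁴: 24, 24, 24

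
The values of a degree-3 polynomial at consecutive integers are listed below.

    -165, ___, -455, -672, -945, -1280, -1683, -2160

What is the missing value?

Using the last 6 terms:
First differences: -217, -273, -335, -403, -477
Second differences: -56, -62, -68, -74
Third differences: -6, -6, -6
Constant third difference = -6.
Extend backward: -56 + 6 = -50;  -217 + 50 = -167;  -455 + 167 = -288

-288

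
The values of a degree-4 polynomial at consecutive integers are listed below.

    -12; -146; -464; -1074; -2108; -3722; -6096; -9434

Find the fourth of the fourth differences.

-24

First differences: -134, -318, -610, -1034, -1614, -2374, -3338
Second differences: -184, -292, -424, -580, -760, -964
Third differences: -108, -132, -156, -180, -204
Fourth differences: -24, -24, -24, -24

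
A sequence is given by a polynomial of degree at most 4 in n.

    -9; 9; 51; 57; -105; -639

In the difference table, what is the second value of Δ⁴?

-72

First differences: 18, 42, 6, -162, -534
Second differences: 24, -36, -168, -372
Third differences: -60, -132, -204
Fourth differences: -72, -72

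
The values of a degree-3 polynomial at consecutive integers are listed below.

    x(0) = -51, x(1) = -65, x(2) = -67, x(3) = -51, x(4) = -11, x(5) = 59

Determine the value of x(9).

759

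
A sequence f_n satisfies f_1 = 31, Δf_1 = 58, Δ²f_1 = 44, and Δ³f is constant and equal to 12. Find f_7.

1279

Build the table forward from the leading diagonal:
D3: 12, 12, 12, 12, 12, 12, 12
D2: 44, 56, 68, 80, 92, 104, 116
D1: 58, 102, 158, 226, 306, 398, 502
f: 31, 89, 191, 349, 575, 881, 1279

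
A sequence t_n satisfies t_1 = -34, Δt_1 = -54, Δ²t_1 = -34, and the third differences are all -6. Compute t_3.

Build the table forward from the leading diagonal:
Third differences: -6  -6  -6
Second differences: -34  -40  -46
First differences: -54  -88  -128
t: -34  -88  -176

-176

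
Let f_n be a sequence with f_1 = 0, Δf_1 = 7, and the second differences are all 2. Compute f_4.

27

Build the table forward from the leading diagonal:
D2: 2  2  2  2
D1: 7  9  11  13
f: 0  7  16  27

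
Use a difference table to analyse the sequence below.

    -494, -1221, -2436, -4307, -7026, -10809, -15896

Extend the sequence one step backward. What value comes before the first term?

-111

First differences: -727  -1215  -1871  -2719  -3783  -5087
Second differences: -488  -656  -848  -1064  -1304
Third differences: -168  -192  -216  -240
Fourth differences: -24  -24  -24
The fourth differences are constant at -24.
Work back: -168 + 24 = -144;  -488 + 144 = -344;  -727 + 344 = -383;  -494 + 383 = -111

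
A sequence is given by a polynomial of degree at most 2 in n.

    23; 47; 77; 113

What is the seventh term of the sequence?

D1: 24, 30, 36
D2: 6, 6
The second differences are constant (6).
36 + 6 = 42;  113 + 42 = 155
42 + 6 = 48;  155 + 48 = 203
48 + 6 = 54;  203 + 54 = 257

257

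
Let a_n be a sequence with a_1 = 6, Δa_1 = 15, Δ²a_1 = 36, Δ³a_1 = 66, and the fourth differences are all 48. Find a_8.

4857

Build the table forward from the leading diagonal:
D4: 48, 48, 48, 48, 48, 48, 48, 48
D3: 66, 114, 162, 210, 258, 306, 354, 402
D2: 36, 102, 216, 378, 588, 846, 1152, 1506
D1: 15, 51, 153, 369, 747, 1335, 2181, 3333
a: 6, 21, 72, 225, 594, 1341, 2676, 4857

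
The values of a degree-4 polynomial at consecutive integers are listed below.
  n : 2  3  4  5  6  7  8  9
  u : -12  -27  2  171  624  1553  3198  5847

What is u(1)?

-1

Δ: -15  29  169  453  929  1645  2649
Δ²: 44  140  284  476  716  1004
Δ³: 96  144  192  240  288
Δ⁴: 48  48  48  48
The fourth differences are constant at 48.
Work back: 96 − 48 = 48;  44 − 48 = -4;  -15 + 4 = -11;  -12 + 11 = -1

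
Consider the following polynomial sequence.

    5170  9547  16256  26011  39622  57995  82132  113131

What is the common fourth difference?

First differences: 4377, 6709, 9755, 13611, 18373, 24137, 30999
Second differences: 2332, 3046, 3856, 4762, 5764, 6862
Third differences: 714, 810, 906, 1002, 1098
Fourth differences: 96, 96, 96, 96

96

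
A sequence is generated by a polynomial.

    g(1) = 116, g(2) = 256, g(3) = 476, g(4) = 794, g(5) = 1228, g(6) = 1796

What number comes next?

Δ: 140, 220, 318, 434, 568
Δ²: 80, 98, 116, 134
Δ³: 18, 18, 18
Third differences constant at 18.
134 + 18 = 152;  568 + 152 = 720;  1796 + 720 = 2516

2516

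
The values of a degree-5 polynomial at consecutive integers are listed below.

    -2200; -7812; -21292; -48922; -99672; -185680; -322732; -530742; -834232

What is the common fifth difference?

-480

D1: -5612, -13480, -27630, -50750, -86008, -137052, -208010, -303490
D2: -7868, -14150, -23120, -35258, -51044, -70958, -95480
D3: -6282, -8970, -12138, -15786, -19914, -24522
D4: -2688, -3168, -3648, -4128, -4608
D5: -480, -480, -480, -480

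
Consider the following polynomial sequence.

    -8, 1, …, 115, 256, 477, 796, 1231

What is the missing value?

Using the last 5 terms:
D1: 141, 221, 319, 435
D2: 80, 98, 116
D3: 18, 18
Constant third difference = 18.
Extend backward: 80 − 18 = 62;  141 − 62 = 79;  115 − 79 = 36

36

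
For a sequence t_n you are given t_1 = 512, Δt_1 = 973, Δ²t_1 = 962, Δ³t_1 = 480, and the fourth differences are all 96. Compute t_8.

47685

Build the table forward from the leading diagonal:
D4: 96, 96, 96, 96, 96, 96, 96, 96
D3: 480, 576, 672, 768, 864, 960, 1056, 1152
D2: 962, 1442, 2018, 2690, 3458, 4322, 5282, 6338
D1: 973, 1935, 3377, 5395, 8085, 11543, 15865, 21147
t: 512, 1485, 3420, 6797, 12192, 20277, 31820, 47685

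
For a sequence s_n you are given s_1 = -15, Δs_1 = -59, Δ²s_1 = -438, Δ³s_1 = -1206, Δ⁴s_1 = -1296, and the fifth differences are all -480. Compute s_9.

Build the table forward from the leading diagonal:
Δ⁵: -480, -480, -480, -480, -480, -480, -480, -480, -480
Δ⁴: -1296, -1776, -2256, -2736, -3216, -3696, -4176, -4656, -5136
Δ³: -1206, -2502, -4278, -6534, -9270, -12486, -16182, -20358, -25014
Δ²: -438, -1644, -4146, -8424, -14958, -24228, -36714, -52896, -73254
Δ: -59, -497, -2141, -6287, -14711, -29669, -53897, -90611, -143507
s: -15, -74, -571, -2712, -8999, -23710, -53379, -107276, -197887

-197887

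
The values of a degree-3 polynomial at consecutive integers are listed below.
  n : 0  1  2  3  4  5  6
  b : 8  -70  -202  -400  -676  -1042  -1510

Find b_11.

-5800

First differences: -78, -132, -198, -276, -366, -468
Second differences: -54, -66, -78, -90, -102
Third differences: -12, -12, -12, -12
Constant third difference = -12, so extend:
-102 − 12 = -114;  -468 − 114 = -582;  -1510 − 582 = -2092
-114 − 12 = -126;  -582 − 126 = -708;  -2092 − 708 = -2800
-126 − 12 = -138;  -708 − 138 = -846;  -2800 − 846 = -3646
-138 − 12 = -150;  -846 − 150 = -996;  -3646 − 996 = -4642
-150 − 12 = -162;  -996 − 162 = -1158;  -4642 − 1158 = -5800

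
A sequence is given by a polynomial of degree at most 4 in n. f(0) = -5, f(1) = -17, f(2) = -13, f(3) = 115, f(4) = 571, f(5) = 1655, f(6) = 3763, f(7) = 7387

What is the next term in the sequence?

Δ: -12 , 4 , 128 , 456 , 1084 , 2108 , 3624
Δ²: 16 , 124 , 328 , 628 , 1024 , 1516
Δ³: 108 , 204 , 300 , 396 , 492
Δ⁴: 96 , 96 , 96 , 96
The fourth differences are constant (96).
492 + 96 = 588;  1516 + 588 = 2104;  3624 + 2104 = 5728;  7387 + 5728 = 13115

13115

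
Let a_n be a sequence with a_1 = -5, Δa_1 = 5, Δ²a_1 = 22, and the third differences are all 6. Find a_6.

300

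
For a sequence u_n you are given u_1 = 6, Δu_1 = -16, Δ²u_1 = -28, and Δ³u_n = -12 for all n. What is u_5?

-274

Build the table forward from the leading diagonal:
D3: -12  -12  -12  -12  -12
D2: -28  -40  -52  -64  -76
D1: -16  -44  -84  -136  -200
u: 6  -10  -54  -138  -274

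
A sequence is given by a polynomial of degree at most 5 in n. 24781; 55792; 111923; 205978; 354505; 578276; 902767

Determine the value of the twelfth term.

D1: 31011 , 56131 , 94055 , 148527 , 223771 , 324491
D2: 25120 , 37924 , 54472 , 75244 , 100720
D3: 12804 , 16548 , 20772 , 25476
D4: 3744 , 4224 , 4704
D5: 480 , 480
Fifth differences constant at 480.
4704 + 480 = 5184;  25476 + 5184 = 30660;  100720 + 30660 = 131380;  324491 + 131380 = 455871;  902767 + 455871 = 1358638
5184 + 480 = 5664;  30660 + 5664 = 36324;  131380 + 36324 = 167704;  455871 + 167704 = 623575;  1358638 + 623575 = 1982213
5664 + 480 = 6144;  36324 + 6144 = 42468;  167704 + 42468 = 210172;  623575 + 210172 = 833747;  1982213 + 833747 = 2815960
6144 + 480 = 6624;  42468 + 6624 = 49092;  210172 + 49092 = 259264;  833747 + 259264 = 1093011;  2815960 + 1093011 = 3908971
6624 + 480 = 7104;  49092 + 7104 = 56196;  259264 + 56196 = 315460;  1093011 + 315460 = 1408471;  3908971 + 1408471 = 5317442

5317442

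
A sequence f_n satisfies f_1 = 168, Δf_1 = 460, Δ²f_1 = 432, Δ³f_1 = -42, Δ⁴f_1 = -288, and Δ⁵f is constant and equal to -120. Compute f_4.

2802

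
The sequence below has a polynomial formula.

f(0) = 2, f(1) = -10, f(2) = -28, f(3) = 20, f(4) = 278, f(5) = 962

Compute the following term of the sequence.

2360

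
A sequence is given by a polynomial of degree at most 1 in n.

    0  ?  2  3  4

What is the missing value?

Using the last 3 terms:
1, 1
Constant first difference = 1.
Extend backward: 2 − 1 = 1

1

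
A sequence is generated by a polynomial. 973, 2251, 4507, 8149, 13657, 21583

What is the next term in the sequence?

32551

Δ: 1278 , 2256 , 3642 , 5508 , 7926
Δ²: 978 , 1386 , 1866 , 2418
Δ³: 408 , 480 , 552
Δ⁴: 72 , 72
Constant fourth difference = 72, so extend:
552 + 72 = 624;  2418 + 624 = 3042;  7926 + 3042 = 10968;  21583 + 10968 = 32551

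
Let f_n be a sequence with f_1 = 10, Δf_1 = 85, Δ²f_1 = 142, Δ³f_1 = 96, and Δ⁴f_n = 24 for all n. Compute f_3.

322

Build the table forward from the leading diagonal:
Fourth differences: 24, 24, 24
Third differences: 96, 120, 144
Second differences: 142, 238, 358
First differences: 85, 227, 465
f: 10, 95, 322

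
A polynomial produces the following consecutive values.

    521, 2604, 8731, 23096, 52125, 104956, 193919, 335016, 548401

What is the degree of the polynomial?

5

Δ: 2083, 6127, 14365, 29029, 52831, 88963, 141097, 213385
Δ²: 4044, 8238, 14664, 23802, 36132, 52134, 72288
Δ³: 4194, 6426, 9138, 12330, 16002, 20154
Δ⁴: 2232, 2712, 3192, 3672, 4152
Δ⁵: 480, 480, 480, 480
The fifth differences are constant, so the polynomial has degree 5.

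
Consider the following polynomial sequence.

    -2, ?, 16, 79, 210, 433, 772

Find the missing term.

-3

Using the last 5 terms:
Δ: 63  131  223  339
Δ²: 68  92  116
Δ³: 24  24
Constant third difference = 24.
Extend backward: 68 − 24 = 44;  63 − 44 = 19;  16 − 19 = -3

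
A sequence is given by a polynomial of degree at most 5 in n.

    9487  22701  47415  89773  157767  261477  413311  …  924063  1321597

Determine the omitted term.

Using the first 7 terms:
D1: 13214  24714  42358  67994  103710  151834
D2: 11500  17644  25636  35716  48124
D3: 6144  7992  10080  12408
D4: 1848  2088  2328
D5: 240  240
Constant fifth difference = 240.
Extend forward: 2328 + 240 = 2568;  12408 + 2568 = 14976;  48124 + 14976 = 63100;  151834 + 63100 = 214934;  413311 + 214934 = 628245

628245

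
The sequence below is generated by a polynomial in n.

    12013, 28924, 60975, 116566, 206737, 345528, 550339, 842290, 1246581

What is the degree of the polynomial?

5

D1: 16911, 32051, 55591, 90171, 138791, 204811, 291951, 404291
D2: 15140, 23540, 34580, 48620, 66020, 87140, 112340
D3: 8400, 11040, 14040, 17400, 21120, 25200
D4: 2640, 3000, 3360, 3720, 4080
D5: 360, 360, 360, 360
The fifth differences are constant, so the polynomial has degree 5.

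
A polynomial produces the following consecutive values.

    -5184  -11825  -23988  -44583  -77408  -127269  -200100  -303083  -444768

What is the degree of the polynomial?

5

First differences: -6641, -12163, -20595, -32825, -49861, -72831, -102983, -141685
Second differences: -5522, -8432, -12230, -17036, -22970, -30152, -38702
Third differences: -2910, -3798, -4806, -5934, -7182, -8550
Fourth differences: -888, -1008, -1128, -1248, -1368
Fifth differences: -120, -120, -120, -120
The fifth differences are constant, so the polynomial has degree 5.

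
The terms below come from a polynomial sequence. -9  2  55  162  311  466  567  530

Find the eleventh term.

11  53  107  149  155  101  -37
42  54  42  6  -54  -138
12  -12  -36  -60  -84
-24  -24  -24  -24
The fourth differences are constant (-24).
-84 − 24 = -108;  -138 − 108 = -246;  -37 − 246 = -283;  530 − 283 = 247
-108 − 24 = -132;  -246 − 132 = -378;  -283 − 378 = -661;  247 − 661 = -414
-132 − 24 = -156;  -378 − 156 = -534;  -661 − 534 = -1195;  -414 − 1195 = -1609

-1609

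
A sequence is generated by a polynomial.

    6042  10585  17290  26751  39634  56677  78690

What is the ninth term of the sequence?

141226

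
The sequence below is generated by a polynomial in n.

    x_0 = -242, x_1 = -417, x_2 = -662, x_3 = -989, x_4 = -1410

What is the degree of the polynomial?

3

-175, -245, -327, -421
-70, -82, -94
-12, -12
The third differences are constant, so the polynomial has degree 3.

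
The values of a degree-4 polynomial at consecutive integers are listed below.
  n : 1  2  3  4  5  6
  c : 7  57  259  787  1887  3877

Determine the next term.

7147

D1: 50, 202, 528, 1100, 1990
D2: 152, 326, 572, 890
D3: 174, 246, 318
D4: 72, 72
The fourth differences are constant (72).
318 + 72 = 390;  890 + 390 = 1280;  1990 + 1280 = 3270;  3877 + 3270 = 7147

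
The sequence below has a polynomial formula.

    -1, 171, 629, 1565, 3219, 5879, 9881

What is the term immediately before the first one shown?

-31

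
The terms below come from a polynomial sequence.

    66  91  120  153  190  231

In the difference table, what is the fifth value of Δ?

41

D1: 25, 29, 33, 37, 41
D2: 4, 4, 4, 4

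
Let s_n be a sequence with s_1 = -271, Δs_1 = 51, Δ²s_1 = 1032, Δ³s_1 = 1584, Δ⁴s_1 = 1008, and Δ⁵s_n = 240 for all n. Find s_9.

201737

Build the table forward from the leading diagonal:
Fifth differences: 240  240  240  240  240  240  240  240  240
Fourth differences: 1008  1248  1488  1728  1968  2208  2448  2688  2928
Third differences: 1584  2592  3840  5328  7056  9024  11232  13680  16368
Second differences: 1032  2616  5208  9048  14376  21432  30456  41688  55368
First differences: 51  1083  3699  8907  17955  32331  53763  84219  125907
s: -271  -220  863  4562  13469  31424  63755  117518  201737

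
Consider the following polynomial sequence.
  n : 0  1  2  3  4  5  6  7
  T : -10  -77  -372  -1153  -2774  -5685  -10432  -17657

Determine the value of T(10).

-67, -295, -781, -1621, -2911, -4747, -7225
-228, -486, -840, -1290, -1836, -2478
-258, -354, -450, -546, -642
-96, -96, -96, -96
The fourth differences are constant (-96).
-642 − 96 = -738;  -2478 − 738 = -3216;  -7225 − 3216 = -10441;  -17657 − 10441 = -28098
-738 − 96 = -834;  -3216 − 834 = -4050;  -10441 − 4050 = -14491;  -28098 − 14491 = -42589
-834 − 96 = -930;  -4050 − 930 = -4980;  -14491 − 4980 = -19471;  -42589 − 19471 = -62060

-62060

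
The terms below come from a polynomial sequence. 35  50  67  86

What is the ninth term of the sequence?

211

15 , 17 , 19
2 , 2
Constant second difference = 2, so extend:
19 + 2 = 21;  86 + 21 = 107
21 + 2 = 23;  107 + 23 = 130
23 + 2 = 25;  130 + 25 = 155
25 + 2 = 27;  155 + 27 = 182
27 + 2 = 29;  182 + 29 = 211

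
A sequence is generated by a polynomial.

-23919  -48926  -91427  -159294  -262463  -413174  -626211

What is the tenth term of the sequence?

-1830318

Δ: -25007, -42501, -67867, -103169, -150711, -213037
Δ²: -17494, -25366, -35302, -47542, -62326
Δ³: -7872, -9936, -12240, -14784
Δ⁴: -2064, -2304, -2544
Δ⁵: -240, -240
Constant fifth difference = -240, so extend:
-2544 − 240 = -2784;  -14784 − 2784 = -17568;  -62326 − 17568 = -79894;  -213037 − 79894 = -292931;  -626211 − 292931 = -919142
-2784 − 240 = -3024;  -17568 − 3024 = -20592;  -79894 − 20592 = -100486;  -292931 − 100486 = -393417;  -919142 − 393417 = -1312559
-3024 − 240 = -3264;  -20592 − 3264 = -23856;  -100486 − 23856 = -124342;  -393417 − 124342 = -517759;  -1312559 − 517759 = -1830318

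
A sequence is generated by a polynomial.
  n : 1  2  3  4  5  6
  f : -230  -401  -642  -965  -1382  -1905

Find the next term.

-171, -241, -323, -417, -523
-70, -82, -94, -106
-12, -12, -12
Third differences constant at -12.
-106 − 12 = -118;  -523 − 118 = -641;  -1905 − 641 = -2546

-2546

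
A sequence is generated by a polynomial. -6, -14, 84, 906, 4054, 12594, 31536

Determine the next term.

-8, 98, 822, 3148, 8540, 18942
106, 724, 2326, 5392, 10402
618, 1602, 3066, 5010
984, 1464, 1944
480, 480
The fifth differences are constant (480).
1944 + 480 = 2424;  5010 + 2424 = 7434;  10402 + 7434 = 17836;  18942 + 17836 = 36778;  31536 + 36778 = 68314

68314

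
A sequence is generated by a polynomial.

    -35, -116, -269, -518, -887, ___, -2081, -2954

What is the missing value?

Using the first 5 terms:
Δ: -81  -153  -249  -369
Δ²: -72  -96  -120
Δ³: -24  -24
Constant third difference = -24.
Extend forward: -120 − 24 = -144;  -369 − 144 = -513;  -887 − 513 = -1400

-1400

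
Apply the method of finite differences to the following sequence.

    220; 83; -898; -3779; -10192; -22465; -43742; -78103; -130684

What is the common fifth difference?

-120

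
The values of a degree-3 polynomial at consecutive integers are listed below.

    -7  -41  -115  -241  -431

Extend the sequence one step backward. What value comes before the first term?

-1

D1: -34  -74  -126  -190
D2: -40  -52  -64
D3: -12  -12
The third differences are constant at -12.
Work back: -40 + 12 = -28;  -34 + 28 = -6;  -7 + 6 = -1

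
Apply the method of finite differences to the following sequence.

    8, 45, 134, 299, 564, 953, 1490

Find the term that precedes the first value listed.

-1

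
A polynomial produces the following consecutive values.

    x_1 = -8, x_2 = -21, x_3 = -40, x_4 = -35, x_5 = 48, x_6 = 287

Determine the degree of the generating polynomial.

D1: -13, -19, 5, 83, 239
D2: -6, 24, 78, 156
D3: 30, 54, 78
D4: 24, 24
The fourth differences are constant, so the polynomial has degree 4.

4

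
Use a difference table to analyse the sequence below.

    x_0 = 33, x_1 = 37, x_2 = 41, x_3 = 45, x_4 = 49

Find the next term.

53

Δ: 4 , 4 , 4 , 4
The first differences are constant (4).
49 + 4 = 53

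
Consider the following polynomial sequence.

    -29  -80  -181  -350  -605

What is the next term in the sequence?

Δ: -51 , -101 , -169 , -255
Δ²: -50 , -68 , -86
Δ³: -18 , -18
Third differences constant at -18.
-86 − 18 = -104;  -255 − 104 = -359;  -605 − 359 = -964

-964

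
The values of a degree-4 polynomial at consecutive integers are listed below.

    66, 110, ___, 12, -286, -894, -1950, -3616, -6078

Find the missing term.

114

Using the last 6 terms:
-298, -608, -1056, -1666, -2462
-310, -448, -610, -796
-138, -162, -186
-24, -24
Constant fourth difference = -24.
Extend backward: -138 + 24 = -114;  -310 + 114 = -196;  -298 + 196 = -102;  12 + 102 = 114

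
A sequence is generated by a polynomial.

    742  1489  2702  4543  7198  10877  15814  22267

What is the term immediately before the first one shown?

323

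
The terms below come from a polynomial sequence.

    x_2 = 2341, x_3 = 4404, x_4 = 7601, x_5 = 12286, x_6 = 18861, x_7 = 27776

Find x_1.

2063, 3197, 4685, 6575, 8915
1134, 1488, 1890, 2340
354, 402, 450
48, 48
The fourth differences are constant at 48.
Work back: 354 − 48 = 306;  1134 − 306 = 828;  2063 − 828 = 1235;  2341 − 1235 = 1106

1106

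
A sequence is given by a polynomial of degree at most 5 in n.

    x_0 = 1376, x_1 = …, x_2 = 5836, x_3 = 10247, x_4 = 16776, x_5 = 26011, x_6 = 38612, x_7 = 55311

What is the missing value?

Using the last 6 terms:
First differences: 4411  6529  9235  12601  16699
Second differences: 2118  2706  3366  4098
Third differences: 588  660  732
Fourth differences: 72  72
Constant fourth difference = 72.
Extend backward: 588 − 72 = 516;  2118 − 516 = 1602;  4411 − 1602 = 2809;  5836 − 2809 = 3027

3027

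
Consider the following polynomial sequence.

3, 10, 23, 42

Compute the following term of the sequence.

67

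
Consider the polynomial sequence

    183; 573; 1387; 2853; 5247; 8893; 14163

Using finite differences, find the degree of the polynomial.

4

Δ: 390, 814, 1466, 2394, 3646, 5270
Δ²: 424, 652, 928, 1252, 1624
Δ³: 228, 276, 324, 372
Δ⁴: 48, 48, 48
The fourth differences are constant, so the polynomial has degree 4.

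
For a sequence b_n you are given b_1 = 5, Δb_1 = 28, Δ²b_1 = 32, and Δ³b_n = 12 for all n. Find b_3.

Build the table forward from the leading diagonal:
Third differences: 12, 12, 12
Second differences: 32, 44, 56
First differences: 28, 60, 104
b: 5, 33, 93

93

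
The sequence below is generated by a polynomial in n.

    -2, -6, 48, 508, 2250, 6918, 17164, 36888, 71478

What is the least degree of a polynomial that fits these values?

First differences: -4, 54, 460, 1742, 4668, 10246, 19724, 34590
Second differences: 58, 406, 1282, 2926, 5578, 9478, 14866
Third differences: 348, 876, 1644, 2652, 3900, 5388
Fourth differences: 528, 768, 1008, 1248, 1488
Fifth differences: 240, 240, 240, 240
The fifth differences are constant, so the polynomial has degree 5.

5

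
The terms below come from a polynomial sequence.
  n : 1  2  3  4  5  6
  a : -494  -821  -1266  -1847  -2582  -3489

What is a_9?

-7422

-327, -445, -581, -735, -907
-118, -136, -154, -172
-18, -18, -18
Constant third difference = -18, so extend:
-172 − 18 = -190;  -907 − 190 = -1097;  -3489 − 1097 = -4586
-190 − 18 = -208;  -1097 − 208 = -1305;  -4586 − 1305 = -5891
-208 − 18 = -226;  -1305 − 226 = -1531;  -5891 − 1531 = -7422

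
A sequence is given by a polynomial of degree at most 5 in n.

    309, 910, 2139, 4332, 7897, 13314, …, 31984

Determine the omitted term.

21135

Using the first 6 terms:
601, 1229, 2193, 3565, 5417
628, 964, 1372, 1852
336, 408, 480
72, 72
Constant fourth difference = 72.
Extend forward: 480 + 72 = 552;  1852 + 552 = 2404;  5417 + 2404 = 7821;  13314 + 7821 = 21135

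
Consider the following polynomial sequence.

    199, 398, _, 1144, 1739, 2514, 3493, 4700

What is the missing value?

705

Using the last 5 terms:
Δ: 595  775  979  1207
Δ²: 180  204  228
Δ³: 24  24
Constant third difference = 24.
Extend backward: 180 − 24 = 156;  595 − 156 = 439;  1144 − 439 = 705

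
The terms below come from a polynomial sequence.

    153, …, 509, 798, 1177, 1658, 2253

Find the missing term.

298

Using the last 5 terms:
First differences: 289  379  481  595
Second differences: 90  102  114
Third differences: 12  12
Constant third difference = 12.
Extend backward: 90 − 12 = 78;  289 − 78 = 211;  509 − 211 = 298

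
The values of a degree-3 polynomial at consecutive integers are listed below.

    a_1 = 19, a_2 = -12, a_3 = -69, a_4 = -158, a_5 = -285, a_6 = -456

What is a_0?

D1: -31  -57  -89  -127  -171
D2: -26  -32  -38  -44
D3: -6  -6  -6
The third differences are constant at -6.
Work back: -26 + 6 = -20;  -31 + 20 = -11;  19 + 11 = 30

30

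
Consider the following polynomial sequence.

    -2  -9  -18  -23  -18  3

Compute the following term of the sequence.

First differences: -7 , -9 , -5 , 5 , 21
Second differences: -2 , 4 , 10 , 16
Third differences: 6 , 6 , 6
The third differences are constant (6).
16 + 6 = 22;  21 + 22 = 43;  3 + 43 = 46

46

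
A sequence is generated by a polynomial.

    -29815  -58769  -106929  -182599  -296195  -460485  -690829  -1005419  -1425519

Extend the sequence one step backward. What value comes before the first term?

-13635

First differences: -28954  -48160  -75670  -113596  -164290  -230344  -314590  -420100
Second differences: -19206  -27510  -37926  -50694  -66054  -84246  -105510
Third differences: -8304  -10416  -12768  -15360  -18192  -21264
Fourth differences: -2112  -2352  -2592  -2832  -3072
Fifth differences: -240  -240  -240  -240
The fifth differences are constant at -240.
Work back: -2112 + 240 = -1872;  -8304 + 1872 = -6432;  -19206 + 6432 = -12774;  -28954 + 12774 = -16180;  -29815 + 16180 = -13635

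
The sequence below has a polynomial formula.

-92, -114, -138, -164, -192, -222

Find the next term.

D1: -22, -24, -26, -28, -30
D2: -2, -2, -2, -2
Second differences constant at -2.
-30 − 2 = -32;  -222 − 32 = -254

-254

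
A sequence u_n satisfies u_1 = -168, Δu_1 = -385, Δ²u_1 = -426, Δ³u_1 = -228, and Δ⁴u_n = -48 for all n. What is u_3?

Build the table forward from the leading diagonal:
D4: -48  -48  -48
D3: -228  -276  -324
D2: -426  -654  -930
D1: -385  -811  -1465
u: -168  -553  -1364

-1364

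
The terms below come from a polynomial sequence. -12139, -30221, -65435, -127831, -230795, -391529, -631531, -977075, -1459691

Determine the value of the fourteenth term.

-18082  -35214  -62396  -102964  -160734  -240002  -345544  -482616
-17132  -27182  -40568  -57770  -79268  -105542  -137072
-10050  -13386  -17202  -21498  -26274  -31530
-3336  -3816  -4296  -4776  -5256
-480  -480  -480  -480
Constant fifth difference = -480, so extend:
-5256 − 480 = -5736;  -31530 − 5736 = -37266;  -137072 − 37266 = -174338;  -482616 − 174338 = -656954;  -1459691 − 656954 = -2116645
-5736 − 480 = -6216;  -37266 − 6216 = -43482;  -174338 − 43482 = -217820;  -656954 − 217820 = -874774;  -2116645 − 874774 = -2991419
-6216 − 480 = -6696;  -43482 − 6696 = -50178;  -217820 − 50178 = -267998;  -874774 − 267998 = -1142772;  -2991419 − 1142772 = -4134191
-6696 − 480 = -7176;  -50178 − 7176 = -57354;  -267998 − 57354 = -325352;  -1142772 − 325352 = -1468124;  -4134191 − 1468124 = -5602315
-7176 − 480 = -7656;  -57354 − 7656 = -65010;  -325352 − 65010 = -390362;  -1468124 − 390362 = -1858486;  -5602315 − 1858486 = -7460801

-7460801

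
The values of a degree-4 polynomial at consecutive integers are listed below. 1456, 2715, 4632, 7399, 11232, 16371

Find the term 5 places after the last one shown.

Δ: 1259, 1917, 2767, 3833, 5139
Δ²: 658, 850, 1066, 1306
Δ³: 192, 216, 240
Δ⁴: 24, 24
Constant fourth difference = 24, so extend:
240 + 24 = 264;  1306 + 264 = 1570;  5139 + 1570 = 6709;  16371 + 6709 = 23080
264 + 24 = 288;  1570 + 288 = 1858;  6709 + 1858 = 8567;  23080 + 8567 = 31647
288 + 24 = 312;  1858 + 312 = 2170;  8567 + 2170 = 10737;  31647 + 10737 = 42384
312 + 24 = 336;  2170 + 336 = 2506;  10737 + 2506 = 13243;  42384 + 13243 = 55627
336 + 24 = 360;  2506 + 360 = 2866;  13243 + 2866 = 16109;  55627 + 16109 = 71736

71736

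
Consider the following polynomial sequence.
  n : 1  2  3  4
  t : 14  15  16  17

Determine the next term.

First differences: 1 , 1 , 1
First differences constant at 1.
17 + 1 = 18

18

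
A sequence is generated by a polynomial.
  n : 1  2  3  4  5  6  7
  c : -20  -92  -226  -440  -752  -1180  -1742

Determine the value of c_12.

-7192

D1: -72 , -134 , -214 , -312 , -428 , -562
D2: -62 , -80 , -98 , -116 , -134
D3: -18 , -18 , -18 , -18
The third differences are constant (-18).
-134 − 18 = -152;  -562 − 152 = -714;  -1742 − 714 = -2456
-152 − 18 = -170;  -714 − 170 = -884;  -2456 − 884 = -3340
-170 − 18 = -188;  -884 − 188 = -1072;  -3340 − 1072 = -4412
-188 − 18 = -206;  -1072 − 206 = -1278;  -4412 − 1278 = -5690
-206 − 18 = -224;  -1278 − 224 = -1502;  -5690 − 1502 = -7192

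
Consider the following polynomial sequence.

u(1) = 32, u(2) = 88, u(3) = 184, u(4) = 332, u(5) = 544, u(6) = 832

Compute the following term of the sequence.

1208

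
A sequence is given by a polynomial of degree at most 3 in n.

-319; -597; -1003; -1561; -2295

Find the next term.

-3229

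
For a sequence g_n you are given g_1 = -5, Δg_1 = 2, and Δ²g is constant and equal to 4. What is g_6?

45

Build the table forward from the leading diagonal:
D2: 4, 4, 4, 4, 4, 4
D1: 2, 6, 10, 14, 18, 22
g: -5, -3, 3, 13, 27, 45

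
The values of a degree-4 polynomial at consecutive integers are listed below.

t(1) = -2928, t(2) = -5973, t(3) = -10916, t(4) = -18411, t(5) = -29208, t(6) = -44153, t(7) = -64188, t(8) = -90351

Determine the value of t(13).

-356136

-3045  -4943  -7495  -10797  -14945  -20035  -26163
-1898  -2552  -3302  -4148  -5090  -6128
-654  -750  -846  -942  -1038
-96  -96  -96  -96
Fourth differences constant at -96.
-1038 − 96 = -1134;  -6128 − 1134 = -7262;  -26163 − 7262 = -33425;  -90351 − 33425 = -123776
-1134 − 96 = -1230;  -7262 − 1230 = -8492;  -33425 − 8492 = -41917;  -123776 − 41917 = -165693
-1230 − 96 = -1326;  -8492 − 1326 = -9818;  -41917 − 9818 = -51735;  -165693 − 51735 = -217428
-1326 − 96 = -1422;  -9818 − 1422 = -11240;  -51735 − 11240 = -62975;  -217428 − 62975 = -280403
-1422 − 96 = -1518;  -11240 − 1518 = -12758;  -62975 − 12758 = -75733;  -280403 − 75733 = -356136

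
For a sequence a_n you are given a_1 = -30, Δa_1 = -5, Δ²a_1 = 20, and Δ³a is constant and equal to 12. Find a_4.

27

Build the table forward from the leading diagonal:
Δ³: 12  12  12  12
Δ²: 20  32  44  56
Δ: -5  15  47  91
a: -30  -35  -20  27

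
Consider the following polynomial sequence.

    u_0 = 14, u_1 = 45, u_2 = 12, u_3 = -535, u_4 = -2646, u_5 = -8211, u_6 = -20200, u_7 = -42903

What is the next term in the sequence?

-82170

31, -33, -547, -2111, -5565, -11989, -22703
-64, -514, -1564, -3454, -6424, -10714
-450, -1050, -1890, -2970, -4290
-600, -840, -1080, -1320
-240, -240, -240
The fifth differences are constant (-240).
-1320 − 240 = -1560;  -4290 − 1560 = -5850;  -10714 − 5850 = -16564;  -22703 − 16564 = -39267;  -42903 − 39267 = -82170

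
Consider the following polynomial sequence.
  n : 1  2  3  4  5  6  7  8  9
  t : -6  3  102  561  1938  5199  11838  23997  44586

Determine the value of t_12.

D1: 9, 99, 459, 1377, 3261, 6639, 12159, 20589
D2: 90, 360, 918, 1884, 3378, 5520, 8430
D3: 270, 558, 966, 1494, 2142, 2910
D4: 288, 408, 528, 648, 768
D5: 120, 120, 120, 120
Fifth differences constant at 120.
768 + 120 = 888;  2910 + 888 = 3798;  8430 + 3798 = 12228;  20589 + 12228 = 32817;  44586 + 32817 = 77403
888 + 120 = 1008;  3798 + 1008 = 4806;  12228 + 4806 = 17034;  32817 + 17034 = 49851;  77403 + 49851 = 127254
1008 + 120 = 1128;  4806 + 1128 = 5934;  17034 + 5934 = 22968;  49851 + 22968 = 72819;  127254 + 72819 = 200073

200073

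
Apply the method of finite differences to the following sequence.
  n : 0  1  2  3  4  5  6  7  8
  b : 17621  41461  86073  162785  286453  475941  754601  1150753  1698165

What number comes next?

2436533

23840 , 44612 , 76712 , 123668 , 189488 , 278660 , 396152 , 547412
20772 , 32100 , 46956 , 65820 , 89172 , 117492 , 151260
11328 , 14856 , 18864 , 23352 , 28320 , 33768
3528 , 4008 , 4488 , 4968 , 5448
480 , 480 , 480 , 480
Constant fifth difference = 480, so extend:
5448 + 480 = 5928;  33768 + 5928 = 39696;  151260 + 39696 = 190956;  547412 + 190956 = 738368;  1698165 + 738368 = 2436533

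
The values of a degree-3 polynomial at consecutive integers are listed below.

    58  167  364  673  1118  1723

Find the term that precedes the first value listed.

13

109, 197, 309, 445, 605
88, 112, 136, 160
24, 24, 24
The third differences are constant at 24.
Work back: 88 − 24 = 64;  109 − 64 = 45;  58 − 45 = 13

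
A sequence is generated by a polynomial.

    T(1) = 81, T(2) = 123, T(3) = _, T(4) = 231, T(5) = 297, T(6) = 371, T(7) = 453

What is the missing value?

Using the last 4 terms:
66, 74, 82
8, 8
Constant second difference = 8.
Extend backward: 66 − 8 = 58;  231 − 58 = 173

173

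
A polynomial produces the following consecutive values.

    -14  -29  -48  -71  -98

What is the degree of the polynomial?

2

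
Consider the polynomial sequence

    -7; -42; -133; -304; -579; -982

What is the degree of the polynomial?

3

D1: -35, -91, -171, -275, -403
D2: -56, -80, -104, -128
D3: -24, -24, -24
The third differences are constant, so the polynomial has degree 3.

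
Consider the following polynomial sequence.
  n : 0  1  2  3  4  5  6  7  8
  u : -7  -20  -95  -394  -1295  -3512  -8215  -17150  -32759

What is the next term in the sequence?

First differences: -13 , -75 , -299 , -901 , -2217 , -4703 , -8935 , -15609
Second differences: -62 , -224 , -602 , -1316 , -2486 , -4232 , -6674
Third differences: -162 , -378 , -714 , -1170 , -1746 , -2442
Fourth differences: -216 , -336 , -456 , -576 , -696
Fifth differences: -120 , -120 , -120 , -120
Constant fifth difference = -120, so extend:
-696 − 120 = -816;  -2442 − 816 = -3258;  -6674 − 3258 = -9932;  -15609 − 9932 = -25541;  -32759 − 25541 = -58300

-58300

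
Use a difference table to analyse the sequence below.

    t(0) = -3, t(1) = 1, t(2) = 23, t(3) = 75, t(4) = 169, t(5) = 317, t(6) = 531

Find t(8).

1205

First differences: 4  22  52  94  148  214
Second differences: 18  30  42  54  66
Third differences: 12  12  12  12
Third differences constant at 12.
66 + 12 = 78;  214 + 78 = 292;  531 + 292 = 823
78 + 12 = 90;  292 + 90 = 382;  823 + 382 = 1205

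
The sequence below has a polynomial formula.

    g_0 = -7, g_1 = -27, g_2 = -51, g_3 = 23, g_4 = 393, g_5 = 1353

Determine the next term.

First differences: -20, -24, 74, 370, 960
Second differences: -4, 98, 296, 590
Third differences: 102, 198, 294
Fourth differences: 96, 96
Constant fourth difference = 96, so extend:
294 + 96 = 390;  590 + 390 = 980;  960 + 980 = 1940;  1353 + 1940 = 3293

3293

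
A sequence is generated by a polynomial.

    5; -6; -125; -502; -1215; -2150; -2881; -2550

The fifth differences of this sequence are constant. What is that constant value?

D1: -11, -119, -377, -713, -935, -731, 331
D2: -108, -258, -336, -222, 204, 1062
D3: -150, -78, 114, 426, 858
D4: 72, 192, 312, 432
D5: 120, 120, 120

120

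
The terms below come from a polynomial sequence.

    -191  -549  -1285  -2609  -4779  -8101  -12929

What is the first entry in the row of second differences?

-378

D1: -358, -736, -1324, -2170, -3322, -4828
D2: -378, -588, -846, -1152, -1506
D3: -210, -258, -306, -354
D4: -48, -48, -48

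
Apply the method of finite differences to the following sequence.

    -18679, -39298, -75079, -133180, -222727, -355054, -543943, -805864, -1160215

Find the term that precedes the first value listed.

First differences: -20619  -35781  -58101  -89547  -132327  -188889  -261921  -354351
Second differences: -15162  -22320  -31446  -42780  -56562  -73032  -92430
Third differences: -7158  -9126  -11334  -13782  -16470  -19398
Fourth differences: -1968  -2208  -2448  -2688  -2928
Fifth differences: -240  -240  -240  -240
The fifth differences are constant at -240.
Work back: -1968 + 240 = -1728;  -7158 + 1728 = -5430;  -15162 + 5430 = -9732;  -20619 + 9732 = -10887;  -18679 + 10887 = -7792

-7792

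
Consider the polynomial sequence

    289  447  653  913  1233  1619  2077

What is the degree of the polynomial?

3

158, 206, 260, 320, 386, 458
48, 54, 60, 66, 72
6, 6, 6, 6
The third differences are constant, so the polynomial has degree 3.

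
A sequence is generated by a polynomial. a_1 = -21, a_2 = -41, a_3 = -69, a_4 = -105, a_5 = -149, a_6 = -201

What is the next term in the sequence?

-261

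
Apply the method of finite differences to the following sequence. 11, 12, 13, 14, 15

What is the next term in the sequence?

Δ: 1  1  1  1
Constant first difference = 1, so extend:
15 + 1 = 16

16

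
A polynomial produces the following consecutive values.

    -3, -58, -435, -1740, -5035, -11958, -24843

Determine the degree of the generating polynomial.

5

D1: -55, -377, -1305, -3295, -6923, -12885
D2: -322, -928, -1990, -3628, -5962
D3: -606, -1062, -1638, -2334
D4: -456, -576, -696
D5: -120, -120
The fifth differences are constant, so the polynomial has degree 5.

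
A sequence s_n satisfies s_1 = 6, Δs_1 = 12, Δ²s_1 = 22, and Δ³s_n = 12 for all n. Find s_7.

648

Build the table forward from the leading diagonal:
Third differences: 12, 12, 12, 12, 12, 12, 12
Second differences: 22, 34, 46, 58, 70, 82, 94
First differences: 12, 34, 68, 114, 172, 242, 324
s: 6, 18, 52, 120, 234, 406, 648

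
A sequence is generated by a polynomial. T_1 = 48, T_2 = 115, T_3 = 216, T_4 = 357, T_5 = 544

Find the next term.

D1: 67, 101, 141, 187
D2: 34, 40, 46
D3: 6, 6
Third differences constant at 6.
46 + 6 = 52;  187 + 52 = 239;  544 + 239 = 783

783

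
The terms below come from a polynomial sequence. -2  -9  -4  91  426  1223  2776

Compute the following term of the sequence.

5451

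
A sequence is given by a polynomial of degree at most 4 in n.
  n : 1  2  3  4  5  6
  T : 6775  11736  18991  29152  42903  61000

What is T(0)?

3568

D1: 4961  7255  10161  13751  18097
D2: 2294  2906  3590  4346
D3: 612  684  756
D4: 72  72
The fourth differences are constant at 72.
Work back: 612 − 72 = 540;  2294 − 540 = 1754;  4961 − 1754 = 3207;  6775 − 3207 = 3568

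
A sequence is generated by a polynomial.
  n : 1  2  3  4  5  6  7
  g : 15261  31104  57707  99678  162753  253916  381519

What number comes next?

15843, 26603, 41971, 63075, 91163, 127603
10760, 15368, 21104, 28088, 36440
4608, 5736, 6984, 8352
1128, 1248, 1368
120, 120
Fifth differences constant at 120.
1368 + 120 = 1488;  8352 + 1488 = 9840;  36440 + 9840 = 46280;  127603 + 46280 = 173883;  381519 + 173883 = 555402

555402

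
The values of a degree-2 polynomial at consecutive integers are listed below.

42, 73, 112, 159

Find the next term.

214

D1: 31, 39, 47
D2: 8, 8
The second differences are constant (8).
47 + 8 = 55;  159 + 55 = 214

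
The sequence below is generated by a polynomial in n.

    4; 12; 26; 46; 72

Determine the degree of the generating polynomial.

2

Δ: 8, 14, 20, 26
Δ²: 6, 6, 6
The second differences are constant, so the polynomial has degree 2.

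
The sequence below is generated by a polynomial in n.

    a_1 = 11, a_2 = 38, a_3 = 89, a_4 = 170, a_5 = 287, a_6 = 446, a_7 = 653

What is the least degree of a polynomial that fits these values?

27, 51, 81, 117, 159, 207
24, 30, 36, 42, 48
6, 6, 6, 6
The third differences are constant, so the polynomial has degree 3.

3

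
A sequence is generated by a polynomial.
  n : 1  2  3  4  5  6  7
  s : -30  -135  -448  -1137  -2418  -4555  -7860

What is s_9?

First differences: -105, -313, -689, -1281, -2137, -3305
Second differences: -208, -376, -592, -856, -1168
Third differences: -168, -216, -264, -312
Fourth differences: -48, -48, -48
Fourth differences constant at -48.
-312 − 48 = -360;  -1168 − 360 = -1528;  -3305 − 1528 = -4833;  -7860 − 4833 = -12693
-360 − 48 = -408;  -1528 − 408 = -1936;  -4833 − 1936 = -6769;  -12693 − 6769 = -19462

-19462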